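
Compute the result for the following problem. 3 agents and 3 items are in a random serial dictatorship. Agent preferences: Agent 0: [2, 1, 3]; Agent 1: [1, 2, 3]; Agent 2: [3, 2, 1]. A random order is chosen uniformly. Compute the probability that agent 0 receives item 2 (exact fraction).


Step 1: Agent 0 wants item 2
Step 2: There are 6 possible orderings of agents
Step 3: In 6 orderings, agent 0 gets item 2
Step 4: Probability = 6/6 = 1

1


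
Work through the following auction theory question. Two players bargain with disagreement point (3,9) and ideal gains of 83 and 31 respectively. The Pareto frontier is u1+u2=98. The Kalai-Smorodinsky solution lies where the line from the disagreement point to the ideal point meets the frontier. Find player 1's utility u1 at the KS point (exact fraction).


Step 1: At the KS point, (u1-d1)/r1 = (u2-d2)/r2 = t and u1+u2 = 98
Step 2: u1 = d1 + r1*t and u2 = d2 + r2*t, so (d1 + r1*t) + (d2 + r2*t) = 98
Step 3: t = (98 - 3 - 9)/(83 + 31) = 86/114 = 43/57
Step 4: u1 = d1 + r1*t = 3 + 83 * 43/57 = 3740/57
Step 5: (Check: u2 = d2 + r2*t = 1846/57; u1+u2 = 3740/57 + 1846/57 = 98, on the frontier.)

3740/57


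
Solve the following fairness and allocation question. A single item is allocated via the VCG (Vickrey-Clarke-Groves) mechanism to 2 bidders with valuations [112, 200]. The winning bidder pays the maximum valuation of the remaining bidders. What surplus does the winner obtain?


Step 1: The winner is the agent with the highest value: agent 1 with value 200
Step 2: Values of other agents: [112]
Step 3: VCG payment = max of others' values = 112
Step 4: Surplus = 200 - 112 = 88

88


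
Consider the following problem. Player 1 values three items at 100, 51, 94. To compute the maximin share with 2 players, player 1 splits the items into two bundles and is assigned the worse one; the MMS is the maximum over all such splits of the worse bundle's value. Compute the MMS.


Step 1: Item values = 100, 51, 94
Step 2: Enumerate all 2-bundle partitions and take the smaller bundle:
  Partition 1: {100} vs {51,94} -> bundles 100, 145; min = 100
  Partition 2: {51} vs {100,94} -> bundles 51, 194; min = 51
  Partition 3: {94} vs {100,51} -> bundles 94, 151; min = 94
Step 3: MMS = max(100, 51, 94) = 100

100


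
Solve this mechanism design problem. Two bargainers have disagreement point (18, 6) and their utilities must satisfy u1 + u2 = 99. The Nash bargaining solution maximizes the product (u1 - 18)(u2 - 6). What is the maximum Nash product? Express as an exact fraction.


Step 1: The Nash solution splits surplus symmetrically above the disagreement point
Step 2: u1 = (total + d1 - d2)/2 = (99 + 18 - 6)/2 = 111/2
Step 3: u2 = (total - d1 + d2)/2 = (99 - 18 + 6)/2 = 87/2
Step 4: Nash product = (111/2 - 18) * (87/2 - 6)
Step 5: = 75/2 * 75/2 = 5625/4

5625/4


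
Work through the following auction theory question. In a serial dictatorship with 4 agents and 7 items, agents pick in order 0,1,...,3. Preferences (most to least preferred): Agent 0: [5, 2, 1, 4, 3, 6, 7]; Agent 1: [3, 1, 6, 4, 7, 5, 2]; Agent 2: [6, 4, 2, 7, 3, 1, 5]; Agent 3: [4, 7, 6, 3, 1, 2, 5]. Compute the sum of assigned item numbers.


Step 1: Agent 0 picks item 5
Step 2: Agent 1 picks item 3
Step 3: Agent 2 picks item 6
Step 4: Agent 3 picks item 4
Step 5: Sum = 5 + 3 + 6 + 4 = 18

18


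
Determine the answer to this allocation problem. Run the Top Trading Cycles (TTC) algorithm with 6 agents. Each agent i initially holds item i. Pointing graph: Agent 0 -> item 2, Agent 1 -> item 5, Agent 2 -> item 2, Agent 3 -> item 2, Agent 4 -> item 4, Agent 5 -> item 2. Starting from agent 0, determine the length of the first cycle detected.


Step 1: Trace the pointer graph from agent 0: 0 -> 2 -> 2
Step 2: A cycle is detected when we revisit agent 2
Step 3: The cycle is: 2 -> 2
Step 4: Cycle length = 1

1


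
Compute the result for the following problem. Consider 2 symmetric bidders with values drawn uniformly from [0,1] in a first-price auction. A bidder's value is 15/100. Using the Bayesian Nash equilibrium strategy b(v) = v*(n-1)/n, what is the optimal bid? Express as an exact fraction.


Step 1: The symmetric BNE bidding function is b(v) = v * (n-1) / n
Step 2: Substitute v = 3/20 and n = 2
Step 3: b = 3/20 * 1/2
Step 4: b = 3/40

3/40


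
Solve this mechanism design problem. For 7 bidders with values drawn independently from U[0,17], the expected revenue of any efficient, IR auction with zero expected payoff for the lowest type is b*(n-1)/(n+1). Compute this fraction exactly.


Step 1: By Revenue Equivalence, expected revenue = b*(n-1)/(n+1)
Step 2: Substituting n = 7, b = 17
Step 3: Revenue = 17*(7-1)/(7+1) = 17*6/8
Step 4: Revenue = 102/8 = 51/4

51/4


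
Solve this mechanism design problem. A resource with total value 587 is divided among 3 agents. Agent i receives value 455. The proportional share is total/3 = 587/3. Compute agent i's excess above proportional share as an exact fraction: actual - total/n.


Step 1: Proportional share = 587/3
Step 2: Agent's actual allocation = 455
Step 3: Excess = 455 - 587/3 = 778/3

778/3


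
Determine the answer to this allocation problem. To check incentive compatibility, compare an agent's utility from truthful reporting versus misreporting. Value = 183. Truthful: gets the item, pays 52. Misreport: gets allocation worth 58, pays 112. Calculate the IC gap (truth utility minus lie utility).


Step 1: U(truth) = value - payment = 183 - 52 = 131
Step 2: U(lie) = allocation - payment = 58 - 112 = -54
Step 3: IC gap = 131 - (-54) = 185

185


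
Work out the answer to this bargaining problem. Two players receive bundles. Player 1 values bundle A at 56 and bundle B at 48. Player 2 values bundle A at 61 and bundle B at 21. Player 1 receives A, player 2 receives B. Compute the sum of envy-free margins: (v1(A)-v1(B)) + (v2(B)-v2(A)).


Step 1: Player 1's margin = v1(A) - v1(B) = 56 - 48 = 8
Step 2: Player 2's margin = v2(B) - v2(A) = 21 - 61 = -40
Step 3: Total margin = 8 + -40 = -32

-32


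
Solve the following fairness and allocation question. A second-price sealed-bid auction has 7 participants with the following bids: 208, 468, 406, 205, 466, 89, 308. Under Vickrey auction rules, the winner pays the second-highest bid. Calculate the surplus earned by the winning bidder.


Step 1: Sort bids in descending order: 468, 466, 406, 308, 208, 205, 89
Step 2: The winning bid is the highest: 468
Step 3: The payment equals the second-highest bid: 466
Step 4: Surplus = winner's bid - payment = 468 - 466 = 2

2


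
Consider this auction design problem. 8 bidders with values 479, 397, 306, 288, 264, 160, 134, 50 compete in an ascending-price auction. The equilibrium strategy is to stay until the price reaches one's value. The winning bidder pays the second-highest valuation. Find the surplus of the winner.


Step 1: Identify the highest value: 479
Step 2: Identify the second-highest value: 397
Step 3: The final price = second-highest value = 397
Step 4: Surplus = 479 - 397 = 82

82


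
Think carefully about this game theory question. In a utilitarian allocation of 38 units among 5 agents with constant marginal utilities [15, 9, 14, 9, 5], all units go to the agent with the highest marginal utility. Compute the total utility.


Step 1: The marginal utilities are [15, 9, 14, 9, 5]
Step 2: The highest marginal utility is 15
Step 3: All 38 units go to that agent
Step 4: Total utility = 15 * 38 = 570

570


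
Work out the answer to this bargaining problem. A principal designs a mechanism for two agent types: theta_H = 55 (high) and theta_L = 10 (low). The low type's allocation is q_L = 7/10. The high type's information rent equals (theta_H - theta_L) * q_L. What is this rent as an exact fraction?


Step 1: theta_H - theta_L = 55 - 10 = 45
Step 2: Information rent = (theta_H - theta_L) * q_L
Step 3: = 45 * 7/10
Step 4: = 63/2

63/2


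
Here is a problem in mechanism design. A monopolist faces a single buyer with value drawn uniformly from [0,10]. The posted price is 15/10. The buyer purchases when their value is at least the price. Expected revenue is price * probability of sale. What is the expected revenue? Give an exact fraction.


Step 1: Posted price r = 3/2, value support [0,10]
Step 2: P(v >= r) = (10 - 3/2)/10 = 17/20
Step 3: Expected revenue = r * P(v >= r) = 3/2 * 17/20
Step 4: Revenue = 51/40

51/40


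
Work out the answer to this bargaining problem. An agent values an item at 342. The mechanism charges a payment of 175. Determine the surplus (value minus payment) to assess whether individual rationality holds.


Step 1: Surplus = value - payment = 342 - 175 = 167
Step 2: IR is satisfied (surplus >= 0)

167


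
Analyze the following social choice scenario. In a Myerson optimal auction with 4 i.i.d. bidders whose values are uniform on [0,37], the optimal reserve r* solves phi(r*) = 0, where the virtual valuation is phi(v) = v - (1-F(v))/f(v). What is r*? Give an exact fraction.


Step 1: For U[0,37], F(v) = v/37 and f(v) = 1/37
Step 2: phi(v) = v - (1 - v/37)/(1/37) = v - (37 - v) = 2v - 37
Step 3: Set phi(r*) = 0: 2r* - 37 = 0
Step 4: r* = 37/2 (the number of bidders n = 4 does not enter)

37/2


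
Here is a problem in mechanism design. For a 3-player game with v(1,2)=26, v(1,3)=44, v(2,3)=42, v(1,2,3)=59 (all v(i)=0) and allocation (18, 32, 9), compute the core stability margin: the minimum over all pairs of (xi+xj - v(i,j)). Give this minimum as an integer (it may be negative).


Step 1: Slack for coalition (1,2): x1+x2 - v12 = 50 - 26 = 24
Step 2: Slack for coalition (1,3): x1+x3 - v13 = 27 - 44 = -17
Step 3: Slack for coalition (2,3): x2+x3 - v23 = 41 - 42 = -1
Step 4: Minimum slack = min(24, -17, -1) = -17, attained by (1,3); coalition (1,3) can block (slack < 0), so the allocation is not in the core

-17


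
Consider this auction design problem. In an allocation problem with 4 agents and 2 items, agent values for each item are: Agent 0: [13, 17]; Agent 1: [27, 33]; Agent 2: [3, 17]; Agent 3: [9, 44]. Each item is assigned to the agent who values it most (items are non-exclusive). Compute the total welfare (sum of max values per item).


Step 1: For each item, find the maximum value among all agents.
Step 2: Item 0 -> Agent 1 (value 27)
Step 3: Item 1 -> Agent 3 (value 44)
Step 4: Total welfare = 27 + 44 = 71

71


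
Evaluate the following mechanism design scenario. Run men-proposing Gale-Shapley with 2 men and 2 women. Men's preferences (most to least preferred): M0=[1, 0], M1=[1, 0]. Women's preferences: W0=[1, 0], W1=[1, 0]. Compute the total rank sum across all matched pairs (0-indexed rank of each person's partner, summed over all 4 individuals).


Step 1: Run Gale-Shapley (men propose, women hold best offer):
  M0 proposes to W1; she accepts
  M1 proposes to W1; she switches from M0
  M0 proposes to W0; she accepts
Step 2: Final matching: W0-M0, W1-M1
Step 3: 0-indexed ranks (man's rank of his match, then woman's): 1 + 1 + 0 + 0
Step 4: Total rank sum = 2

2


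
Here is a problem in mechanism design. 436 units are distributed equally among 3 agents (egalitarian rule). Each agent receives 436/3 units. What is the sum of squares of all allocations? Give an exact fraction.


Step 1: Each agent's share = 436/3
Step 2: Square of each share = (436/3)^2 = 190096/9
Step 3: Sum of squares = 3 * 190096/9 = 190096/3

190096/3


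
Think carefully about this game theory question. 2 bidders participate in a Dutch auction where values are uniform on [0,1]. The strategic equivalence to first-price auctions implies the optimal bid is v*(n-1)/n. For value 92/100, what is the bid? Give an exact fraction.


Step 1: Dutch auctions are strategically equivalent to first-price auctions
Step 2: The equilibrium bid is b(v) = v*(n-1)/n
Step 3: b = 23/25 * 1/2
Step 4: b = 23/50

23/50


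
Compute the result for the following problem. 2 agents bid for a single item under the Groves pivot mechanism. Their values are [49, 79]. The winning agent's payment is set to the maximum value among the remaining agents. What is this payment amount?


Step 1: The efficient winner is agent 1 with value 79
Step 2: Other agents' values: [49]
Step 3: Pivot payment = max(others) = 49
Step 4: The winner pays 49

49


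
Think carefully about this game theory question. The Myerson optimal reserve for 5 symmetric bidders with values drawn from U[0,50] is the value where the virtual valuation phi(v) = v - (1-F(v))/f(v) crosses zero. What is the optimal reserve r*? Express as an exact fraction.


Step 1: For U[0,50], F(v) = v/50 and f(v) = 1/50
Step 2: phi(v) = v - (1 - v/50)/(1/50) = v - (50 - v) = 2v - 50
Step 3: Set phi(r*) = 0: 2r* - 50 = 0
Step 4: r* = 50/2 = 25 (the number of bidders n = 5 does not enter)

25


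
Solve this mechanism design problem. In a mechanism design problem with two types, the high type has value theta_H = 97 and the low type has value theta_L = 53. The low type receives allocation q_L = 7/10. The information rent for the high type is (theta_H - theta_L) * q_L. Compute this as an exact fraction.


Step 1: theta_H - theta_L = 97 - 53 = 44
Step 2: Information rent = (theta_H - theta_L) * q_L
Step 3: = 44 * 7/10
Step 4: = 154/5

154/5


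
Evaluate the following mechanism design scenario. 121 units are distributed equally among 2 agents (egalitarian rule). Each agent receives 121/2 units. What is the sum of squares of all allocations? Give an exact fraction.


Step 1: Each agent's share = 121/2
Step 2: Square of each share = (121/2)^2 = 14641/4
Step 3: Sum of squares = 2 * 14641/4 = 14641/2

14641/2


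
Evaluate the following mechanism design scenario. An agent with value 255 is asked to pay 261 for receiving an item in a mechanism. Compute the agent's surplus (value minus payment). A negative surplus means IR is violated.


Step 1: Surplus = value - payment = 255 - 261 = -6
Step 2: IR is violated (surplus < 0)

-6


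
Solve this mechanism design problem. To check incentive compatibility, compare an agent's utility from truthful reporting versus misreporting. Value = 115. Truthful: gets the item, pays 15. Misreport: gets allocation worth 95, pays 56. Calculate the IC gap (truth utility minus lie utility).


Step 1: U(truth) = value - payment = 115 - 15 = 100
Step 2: U(lie) = allocation - payment = 95 - 56 = 39
Step 3: IC gap = 100 - 39 = 61

61


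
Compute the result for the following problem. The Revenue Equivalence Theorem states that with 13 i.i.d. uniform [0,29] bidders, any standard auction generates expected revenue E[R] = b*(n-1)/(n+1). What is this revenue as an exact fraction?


Step 1: By Revenue Equivalence, expected revenue = b*(n-1)/(n+1)
Step 2: Substituting n = 13, b = 29
Step 3: Revenue = 29*(13-1)/(13+1) = 29*12/14
Step 4: Revenue = 348/14 = 174/7

174/7


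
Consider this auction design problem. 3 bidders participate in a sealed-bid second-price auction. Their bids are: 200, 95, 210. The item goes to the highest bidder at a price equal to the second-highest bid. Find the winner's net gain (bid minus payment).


Step 1: Sort bids in descending order: 210, 200, 95
Step 2: The winning bid is the highest: 210
Step 3: The payment equals the second-highest bid: 200
Step 4: Surplus = winner's bid - payment = 210 - 200 = 10

10


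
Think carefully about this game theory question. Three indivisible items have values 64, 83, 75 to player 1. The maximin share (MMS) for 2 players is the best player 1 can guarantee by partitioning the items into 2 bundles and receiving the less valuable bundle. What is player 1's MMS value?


Step 1: Item values = 64, 83, 75
Step 2: Enumerate all 2-bundle partitions and take the smaller bundle:
  Partition 1: {64} vs {83,75} -> bundles 64, 158; min = 64
  Partition 2: {83} vs {64,75} -> bundles 83, 139; min = 83
  Partition 3: {75} vs {64,83} -> bundles 75, 147; min = 75
Step 3: MMS = max(64, 83, 75) = 83

83


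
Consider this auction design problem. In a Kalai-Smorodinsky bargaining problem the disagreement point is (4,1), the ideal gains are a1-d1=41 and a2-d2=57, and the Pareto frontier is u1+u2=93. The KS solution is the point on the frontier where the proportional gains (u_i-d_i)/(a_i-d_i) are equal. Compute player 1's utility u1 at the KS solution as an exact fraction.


Step 1: At the KS point, (u1-d1)/r1 = (u2-d2)/r2 = t and u1+u2 = 93
Step 2: u1 = d1 + r1*t and u2 = d2 + r2*t, so (d1 + r1*t) + (d2 + r2*t) = 93
Step 3: t = (93 - 4 - 1)/(41 + 57) = 88/98 = 44/49
Step 4: u1 = d1 + r1*t = 4 + 41 * 44/49 = 2000/49
Step 5: (Check: u2 = d2 + r2*t = 2557/49; u1+u2 = 2000/49 + 2557/49 = 93, on the frontier.)

2000/49


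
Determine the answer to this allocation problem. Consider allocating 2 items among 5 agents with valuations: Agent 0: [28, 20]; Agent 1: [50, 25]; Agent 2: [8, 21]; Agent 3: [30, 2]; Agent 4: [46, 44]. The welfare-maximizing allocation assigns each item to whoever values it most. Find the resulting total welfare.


Step 1: For each item, find the maximum value among all agents.
Step 2: Item 0 -> Agent 1 (value 50)
Step 3: Item 1 -> Agent 4 (value 44)
Step 4: Total welfare = 50 + 44 = 94

94


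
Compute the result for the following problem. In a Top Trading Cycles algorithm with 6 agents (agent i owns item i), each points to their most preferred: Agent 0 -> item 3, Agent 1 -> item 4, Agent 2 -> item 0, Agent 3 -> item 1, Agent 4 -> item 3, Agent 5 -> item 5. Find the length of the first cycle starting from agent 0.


Step 1: Trace the pointer graph from agent 0: 0 -> 3 -> 1 -> 4 -> 3
Step 2: A cycle is detected when we revisit agent 3
Step 3: The cycle is: 3 -> 1 -> 4 -> 3
Step 4: Cycle length = 3

3


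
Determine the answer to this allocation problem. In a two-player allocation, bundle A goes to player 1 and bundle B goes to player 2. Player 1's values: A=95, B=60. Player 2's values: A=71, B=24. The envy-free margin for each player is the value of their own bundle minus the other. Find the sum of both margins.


Step 1: Player 1's margin = v1(A) - v1(B) = 95 - 60 = 35
Step 2: Player 2's margin = v2(B) - v2(A) = 24 - 71 = -47
Step 3: Total margin = 35 + -47 = -12

-12


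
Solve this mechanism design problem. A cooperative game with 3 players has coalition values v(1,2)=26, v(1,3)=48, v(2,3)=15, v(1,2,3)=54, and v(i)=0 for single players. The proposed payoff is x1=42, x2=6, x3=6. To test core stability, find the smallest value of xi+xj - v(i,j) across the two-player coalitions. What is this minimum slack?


Step 1: Slack for coalition (1,2): x1+x2 - v12 = 48 - 26 = 22
Step 2: Slack for coalition (1,3): x1+x3 - v13 = 48 - 48 = 0
Step 3: Slack for coalition (2,3): x2+x3 - v23 = 12 - 15 = -3
Step 4: Minimum slack = min(22, 0, -3) = -3, attained by (2,3); coalition (2,3) can block (slack < 0), so the allocation is not in the core

-3


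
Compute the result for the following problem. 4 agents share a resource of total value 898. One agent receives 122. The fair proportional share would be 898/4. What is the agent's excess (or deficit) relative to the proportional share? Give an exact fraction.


Step 1: Proportional share = 898/4 = 449/2
Step 2: Agent's actual allocation = 122
Step 3: Excess = 122 - 449/2 = -205/2

-205/2


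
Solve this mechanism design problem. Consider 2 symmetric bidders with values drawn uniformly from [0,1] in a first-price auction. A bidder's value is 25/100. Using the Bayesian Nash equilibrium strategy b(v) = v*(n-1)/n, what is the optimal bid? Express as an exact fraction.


Step 1: The symmetric BNE bidding function is b(v) = v * (n-1) / n
Step 2: Substitute v = 1/4 and n = 2
Step 3: b = 1/4 * 1/2
Step 4: b = 1/8

1/8


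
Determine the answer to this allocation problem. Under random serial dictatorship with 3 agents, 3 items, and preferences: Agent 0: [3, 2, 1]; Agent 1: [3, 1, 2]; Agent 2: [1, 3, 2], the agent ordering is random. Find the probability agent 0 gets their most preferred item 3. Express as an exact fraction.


Step 1: Agent 0 wants item 3
Step 2: There are 6 possible orderings of agents
Step 3: In 3 orderings, agent 0 gets item 3
Step 4: Probability = 3/6 = 1/2

1/2


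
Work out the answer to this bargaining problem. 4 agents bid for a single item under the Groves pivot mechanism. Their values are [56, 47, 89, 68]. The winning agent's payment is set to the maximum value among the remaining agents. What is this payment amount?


Step 1: The efficient winner is agent 2 with value 89
Step 2: Other agents' values: [56, 47, 68]
Step 3: Pivot payment = max(others) = 68
Step 4: The winner pays 68

68


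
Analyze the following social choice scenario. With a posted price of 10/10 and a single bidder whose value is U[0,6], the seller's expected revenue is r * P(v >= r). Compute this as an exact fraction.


Step 1: Posted price r = 1, value support [0,6]
Step 2: P(v >= r) = (6 - 1)/6 = 5/6
Step 3: Expected revenue = r * P(v >= r) = 1 * 5/6
Step 4: Revenue = 5/6

5/6


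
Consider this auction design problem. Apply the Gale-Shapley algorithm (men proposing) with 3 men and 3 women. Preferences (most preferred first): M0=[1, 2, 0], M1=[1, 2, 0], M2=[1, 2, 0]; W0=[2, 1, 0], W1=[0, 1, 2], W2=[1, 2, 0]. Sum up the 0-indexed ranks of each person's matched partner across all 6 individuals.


Step 1: Run Gale-Shapley (men propose, women hold best offer):
  M0 proposes to W1; she accepts
  M1 proposes to W1; rejected
  M1 proposes to W2; she accepts
  M2 proposes to W1; rejected
  M2 proposes to W2; rejected
  M2 proposes to W0; she accepts
Step 2: Final matching: W0-M2, W1-M0, W2-M1
Step 3: 0-indexed ranks (man's rank of his match, then woman's): 2 + 0 + 0 + 0 + 1 + 0
Step 4: Total rank sum = 3

3


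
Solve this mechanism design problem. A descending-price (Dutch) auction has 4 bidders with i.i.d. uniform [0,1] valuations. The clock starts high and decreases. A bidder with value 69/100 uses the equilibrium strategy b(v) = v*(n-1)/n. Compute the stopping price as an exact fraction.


Step 1: Dutch auctions are strategically equivalent to first-price auctions
Step 2: The equilibrium bid is b(v) = v*(n-1)/n
Step 3: b = 69/100 * 3/4
Step 4: b = 207/400

207/400


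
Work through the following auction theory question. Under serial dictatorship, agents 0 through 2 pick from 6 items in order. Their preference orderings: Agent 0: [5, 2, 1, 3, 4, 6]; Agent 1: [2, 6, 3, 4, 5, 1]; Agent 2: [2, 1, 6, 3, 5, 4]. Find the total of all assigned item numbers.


Step 1: Agent 0 picks item 5
Step 2: Agent 1 picks item 2
Step 3: Agent 2 picks item 1
Step 4: Sum = 5 + 2 + 1 = 8

8


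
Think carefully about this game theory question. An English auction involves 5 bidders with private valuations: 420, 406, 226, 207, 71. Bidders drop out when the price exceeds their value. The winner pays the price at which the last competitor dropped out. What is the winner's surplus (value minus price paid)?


Step 1: Identify the highest value: 420
Step 2: Identify the second-highest value: 406
Step 3: The final price = second-highest value = 406
Step 4: Surplus = 420 - 406 = 14

14


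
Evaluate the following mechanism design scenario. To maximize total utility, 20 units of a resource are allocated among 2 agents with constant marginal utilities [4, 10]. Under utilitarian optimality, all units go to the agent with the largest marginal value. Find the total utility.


Step 1: The marginal utilities are [4, 10]
Step 2: The highest marginal utility is 10
Step 3: All 20 units go to that agent
Step 4: Total utility = 10 * 20 = 200

200


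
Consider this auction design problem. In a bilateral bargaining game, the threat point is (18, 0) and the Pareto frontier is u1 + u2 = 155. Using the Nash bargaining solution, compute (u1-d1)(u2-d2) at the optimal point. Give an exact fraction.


Step 1: The Nash solution splits surplus symmetrically above the disagreement point
Step 2: u1 = (total + d1 - d2)/2 = (155 + 18 - 0)/2 = 173/2
Step 3: u2 = (total - d1 + d2)/2 = (155 - 18 + 0)/2 = 137/2
Step 4: Nash product = (173/2 - 18) * (137/2 - 0)
Step 5: = 137/2 * 137/2 = 18769/4

18769/4


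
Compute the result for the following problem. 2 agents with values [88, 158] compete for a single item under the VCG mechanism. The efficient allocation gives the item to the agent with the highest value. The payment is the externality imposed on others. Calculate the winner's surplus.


Step 1: The winner is the agent with the highest value: agent 1 with value 158
Step 2: Values of other agents: [88]
Step 3: VCG payment = max of others' values = 88
Step 4: Surplus = 158 - 88 = 70

70


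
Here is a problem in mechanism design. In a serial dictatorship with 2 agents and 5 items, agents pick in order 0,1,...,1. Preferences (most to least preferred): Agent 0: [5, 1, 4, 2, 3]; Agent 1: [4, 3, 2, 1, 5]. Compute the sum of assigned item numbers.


Step 1: Agent 0 picks item 5
Step 2: Agent 1 picks item 4
Step 3: Sum = 5 + 4 = 9

9


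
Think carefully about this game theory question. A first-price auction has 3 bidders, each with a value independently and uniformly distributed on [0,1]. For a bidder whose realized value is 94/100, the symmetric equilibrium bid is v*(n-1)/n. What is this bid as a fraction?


Step 1: The symmetric BNE bidding function is b(v) = v * (n-1) / n
Step 2: Substitute v = 47/50 and n = 3
Step 3: b = 47/50 * 2/3
Step 4: b = 47/75

47/75


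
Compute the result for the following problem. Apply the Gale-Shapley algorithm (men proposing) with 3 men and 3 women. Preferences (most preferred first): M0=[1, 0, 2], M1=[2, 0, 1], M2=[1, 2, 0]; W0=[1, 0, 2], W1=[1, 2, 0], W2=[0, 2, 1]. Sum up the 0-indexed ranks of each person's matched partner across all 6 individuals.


Step 1: Run Gale-Shapley (men propose, women hold best offer):
  M0 proposes to W1; she accepts
  M1 proposes to W2; she accepts
  M2 proposes to W1; she switches from M0
  M0 proposes to W0; she accepts
Step 2: Final matching: W0-M0, W1-M2, W2-M1
Step 3: 0-indexed ranks (man's rank of his match, then woman's): 1 + 1 + 0 + 1 + 0 + 2
Step 4: Total rank sum = 5

5


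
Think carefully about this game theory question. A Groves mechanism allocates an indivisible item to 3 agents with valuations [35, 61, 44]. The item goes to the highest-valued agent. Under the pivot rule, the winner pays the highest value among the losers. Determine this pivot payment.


Step 1: The efficient winner is agent 1 with value 61
Step 2: Other agents' values: [35, 44]
Step 3: Pivot payment = max(others) = 44
Step 4: The winner pays 44

44


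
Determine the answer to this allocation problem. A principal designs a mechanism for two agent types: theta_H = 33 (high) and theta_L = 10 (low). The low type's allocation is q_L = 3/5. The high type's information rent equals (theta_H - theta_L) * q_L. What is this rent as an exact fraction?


Step 1: theta_H - theta_L = 33 - 10 = 23
Step 2: Information rent = (theta_H - theta_L) * q_L
Step 3: = 23 * 3/5
Step 4: = 69/5

69/5


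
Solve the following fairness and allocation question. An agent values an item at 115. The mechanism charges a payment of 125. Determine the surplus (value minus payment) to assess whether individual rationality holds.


Step 1: Surplus = value - payment = 115 - 125 = -10
Step 2: IR is violated (surplus < 0)

-10


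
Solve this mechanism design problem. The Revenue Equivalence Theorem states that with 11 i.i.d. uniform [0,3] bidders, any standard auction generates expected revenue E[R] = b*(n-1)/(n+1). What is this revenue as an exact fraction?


Step 1: By Revenue Equivalence, expected revenue = b*(n-1)/(n+1)
Step 2: Substituting n = 11, b = 3
Step 3: Revenue = 3*(11-1)/(11+1) = 3*10/12
Step 4: Revenue = 30/12 = 5/2

5/2


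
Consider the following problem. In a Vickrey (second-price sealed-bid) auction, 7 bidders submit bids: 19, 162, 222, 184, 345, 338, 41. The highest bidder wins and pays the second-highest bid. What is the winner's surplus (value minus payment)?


Step 1: Sort bids in descending order: 345, 338, 222, 184, 162, 41, 19
Step 2: The winning bid is the highest: 345
Step 3: The payment equals the second-highest bid: 338
Step 4: Surplus = winner's bid - payment = 345 - 338 = 7

7


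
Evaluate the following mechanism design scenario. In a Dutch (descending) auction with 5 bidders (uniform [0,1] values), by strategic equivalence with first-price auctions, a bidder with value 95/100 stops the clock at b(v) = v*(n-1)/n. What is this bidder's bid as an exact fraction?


Step 1: Dutch auctions are strategically equivalent to first-price auctions
Step 2: The equilibrium bid is b(v) = v*(n-1)/n
Step 3: b = 19/20 * 4/5
Step 4: b = 19/25

19/25


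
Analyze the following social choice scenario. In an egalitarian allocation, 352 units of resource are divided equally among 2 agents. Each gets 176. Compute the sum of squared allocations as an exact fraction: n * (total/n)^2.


Step 1: Each agent's share = 352/2 = 176
Step 2: Square of each share = (176)^2 = 30976
Step 3: Sum of squares = 2 * 30976 = 61952

61952


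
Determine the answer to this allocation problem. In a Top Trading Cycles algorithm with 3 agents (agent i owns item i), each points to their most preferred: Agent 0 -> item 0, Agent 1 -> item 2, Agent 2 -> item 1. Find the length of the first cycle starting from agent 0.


Step 1: Trace the pointer graph from agent 0: 0 -> 0
Step 2: A cycle is detected when we revisit agent 0
Step 3: The cycle is: 0 -> 0
Step 4: Cycle length = 1

1


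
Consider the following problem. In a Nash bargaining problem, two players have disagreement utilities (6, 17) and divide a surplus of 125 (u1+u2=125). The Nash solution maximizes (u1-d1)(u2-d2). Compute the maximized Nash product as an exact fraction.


Step 1: The Nash solution splits surplus symmetrically above the disagreement point
Step 2: u1 = (total + d1 - d2)/2 = (125 + 6 - 17)/2 = 57
Step 3: u2 = (total - d1 + d2)/2 = (125 - 6 + 17)/2 = 68
Step 4: Nash product = (57 - 6) * (68 - 17)
Step 5: = 51 * 51 = 2601

2601


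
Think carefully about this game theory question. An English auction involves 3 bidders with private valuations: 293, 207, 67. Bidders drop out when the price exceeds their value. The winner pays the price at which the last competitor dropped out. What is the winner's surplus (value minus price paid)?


Step 1: Identify the highest value: 293
Step 2: Identify the second-highest value: 207
Step 3: The final price = second-highest value = 207
Step 4: Surplus = 293 - 207 = 86

86


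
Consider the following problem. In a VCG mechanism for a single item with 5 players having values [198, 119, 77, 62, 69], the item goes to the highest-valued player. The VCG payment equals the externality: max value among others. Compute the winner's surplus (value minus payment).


Step 1: The winner is the agent with the highest value: agent 0 with value 198
Step 2: Values of other agents: [119, 77, 62, 69]
Step 3: VCG payment = max of others' values = 119
Step 4: Surplus = 198 - 119 = 79

79


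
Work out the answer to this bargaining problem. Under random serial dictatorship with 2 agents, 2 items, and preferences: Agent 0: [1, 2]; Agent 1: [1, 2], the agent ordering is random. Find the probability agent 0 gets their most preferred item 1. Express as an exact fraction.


Step 1: Agent 0 wants item 1
Step 2: There are 2 possible orderings of agents
Step 3: In 1 orderings, agent 0 gets item 1
Step 4: Probability = 1/2

1/2


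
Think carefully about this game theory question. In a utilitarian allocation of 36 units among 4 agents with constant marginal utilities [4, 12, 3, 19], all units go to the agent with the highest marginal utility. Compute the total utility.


Step 1: The marginal utilities are [4, 12, 3, 19]
Step 2: The highest marginal utility is 19
Step 3: All 36 units go to that agent
Step 4: Total utility = 19 * 36 = 684

684


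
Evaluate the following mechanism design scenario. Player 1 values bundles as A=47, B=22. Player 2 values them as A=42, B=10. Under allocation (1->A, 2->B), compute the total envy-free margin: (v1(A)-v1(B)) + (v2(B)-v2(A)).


Step 1: Player 1's margin = v1(A) - v1(B) = 47 - 22 = 25
Step 2: Player 2's margin = v2(B) - v2(A) = 10 - 42 = -32
Step 3: Total margin = 25 + -32 = -7

-7


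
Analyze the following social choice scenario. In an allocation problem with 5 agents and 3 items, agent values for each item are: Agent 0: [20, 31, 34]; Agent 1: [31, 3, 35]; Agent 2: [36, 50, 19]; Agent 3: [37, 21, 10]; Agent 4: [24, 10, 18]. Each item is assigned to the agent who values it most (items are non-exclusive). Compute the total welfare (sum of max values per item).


Step 1: For each item, find the maximum value among all agents.
Step 2: Item 0 -> Agent 3 (value 37)
Step 3: Item 1 -> Agent 2 (value 50)
Step 4: Item 2 -> Agent 1 (value 35)
Step 5: Total welfare = 37 + 50 + 35 = 122

122


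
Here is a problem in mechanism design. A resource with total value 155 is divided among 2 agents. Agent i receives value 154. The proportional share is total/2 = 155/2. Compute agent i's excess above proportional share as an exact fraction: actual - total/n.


Step 1: Proportional share = 155/2
Step 2: Agent's actual allocation = 154
Step 3: Excess = 154 - 155/2 = 153/2

153/2


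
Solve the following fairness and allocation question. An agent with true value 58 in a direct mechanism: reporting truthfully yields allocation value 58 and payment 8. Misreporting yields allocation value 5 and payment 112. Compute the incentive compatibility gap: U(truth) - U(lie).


Step 1: U(truth) = value - payment = 58 - 8 = 50
Step 2: U(lie) = allocation - payment = 5 - 112 = -107
Step 3: IC gap = 50 - (-107) = 157

157


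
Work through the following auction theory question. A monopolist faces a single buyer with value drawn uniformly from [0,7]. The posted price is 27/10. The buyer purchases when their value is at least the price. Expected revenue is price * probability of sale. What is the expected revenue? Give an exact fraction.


Step 1: Posted price r = 27/10, value support [0,7]
Step 2: P(v >= r) = (7 - 27/10)/7 = 43/70
Step 3: Expected revenue = r * P(v >= r) = 27/10 * 43/70
Step 4: Revenue = 1161/700

1161/700


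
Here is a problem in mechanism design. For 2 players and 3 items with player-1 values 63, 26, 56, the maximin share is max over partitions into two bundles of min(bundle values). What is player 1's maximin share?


Step 1: Item values = 63, 26, 56
Step 2: Enumerate all 2-bundle partitions and take the smaller bundle:
  Partition 1: {63} vs {26,56} -> bundles 63, 82; min = 63
  Partition 2: {26} vs {63,56} -> bundles 26, 119; min = 26
  Partition 3: {56} vs {63,26} -> bundles 56, 89; min = 56
Step 3: MMS = max(63, 26, 56) = 63

63


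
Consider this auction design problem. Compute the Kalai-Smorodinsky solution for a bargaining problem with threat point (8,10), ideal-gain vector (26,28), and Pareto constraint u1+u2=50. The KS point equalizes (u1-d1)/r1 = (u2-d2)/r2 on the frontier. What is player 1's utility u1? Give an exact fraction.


Step 1: At the KS point, (u1-d1)/r1 = (u2-d2)/r2 = t and u1+u2 = 50
Step 2: u1 = d1 + r1*t and u2 = d2 + r2*t, so (d1 + r1*t) + (d2 + r2*t) = 50
Step 3: t = (50 - 8 - 10)/(26 + 28) = 32/54 = 16/27
Step 4: u1 = d1 + r1*t = 8 + 26 * 16/27 = 632/27
Step 5: (Check: u2 = d2 + r2*t = 718/27; u1+u2 = 632/27 + 718/27 = 50, on the frontier.)

632/27


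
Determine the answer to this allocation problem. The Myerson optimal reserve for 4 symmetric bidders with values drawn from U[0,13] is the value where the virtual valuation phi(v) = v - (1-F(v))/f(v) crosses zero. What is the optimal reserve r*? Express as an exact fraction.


Step 1: For U[0,13], F(v) = v/13 and f(v) = 1/13
Step 2: phi(v) = v - (1 - v/13)/(1/13) = v - (13 - v) = 2v - 13
Step 3: Set phi(r*) = 0: 2r* - 13 = 0
Step 4: r* = 13/2 (the number of bidders n = 4 does not enter)

13/2


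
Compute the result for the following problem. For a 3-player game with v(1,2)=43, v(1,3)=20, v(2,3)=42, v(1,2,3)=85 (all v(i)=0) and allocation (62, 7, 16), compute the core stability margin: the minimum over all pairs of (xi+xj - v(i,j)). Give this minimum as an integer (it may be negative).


Step 1: Slack for coalition (1,2): x1+x2 - v12 = 69 - 43 = 26
Step 2: Slack for coalition (1,3): x1+x3 - v13 = 78 - 20 = 58
Step 3: Slack for coalition (2,3): x2+x3 - v23 = 23 - 42 = -19
Step 4: Minimum slack = min(26, 58, -19) = -19, attained by (2,3); coalition (2,3) can block (slack < 0), so the allocation is not in the core

-19


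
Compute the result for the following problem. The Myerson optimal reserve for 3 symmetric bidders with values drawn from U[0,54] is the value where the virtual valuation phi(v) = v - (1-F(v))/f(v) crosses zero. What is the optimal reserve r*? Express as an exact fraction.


Step 1: For U[0,54], F(v) = v/54 and f(v) = 1/54
Step 2: phi(v) = v - (1 - v/54)/(1/54) = v - (54 - v) = 2v - 54
Step 3: Set phi(r*) = 0: 2r* - 54 = 0
Step 4: r* = 54/2 = 27 (the number of bidders n = 3 does not enter)

27


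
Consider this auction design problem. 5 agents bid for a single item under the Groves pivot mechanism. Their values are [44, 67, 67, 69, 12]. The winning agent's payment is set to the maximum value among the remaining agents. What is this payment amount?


Step 1: The efficient winner is agent 3 with value 69
Step 2: Other agents' values: [44, 67, 67, 12]
Step 3: Pivot payment = max(others) = 67
Step 4: The winner pays 67

67


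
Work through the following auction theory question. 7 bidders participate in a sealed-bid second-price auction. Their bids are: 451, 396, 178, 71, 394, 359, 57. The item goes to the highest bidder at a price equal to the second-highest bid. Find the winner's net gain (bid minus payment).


Step 1: Sort bids in descending order: 451, 396, 394, 359, 178, 71, 57
Step 2: The winning bid is the highest: 451
Step 3: The payment equals the second-highest bid: 396
Step 4: Surplus = winner's bid - payment = 451 - 396 = 55

55


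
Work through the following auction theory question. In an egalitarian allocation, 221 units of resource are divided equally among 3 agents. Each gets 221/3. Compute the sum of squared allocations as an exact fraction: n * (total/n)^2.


Step 1: Each agent's share = 221/3
Step 2: Square of each share = (221/3)^2 = 48841/9
Step 3: Sum of squares = 3 * 48841/9 = 48841/3

48841/3


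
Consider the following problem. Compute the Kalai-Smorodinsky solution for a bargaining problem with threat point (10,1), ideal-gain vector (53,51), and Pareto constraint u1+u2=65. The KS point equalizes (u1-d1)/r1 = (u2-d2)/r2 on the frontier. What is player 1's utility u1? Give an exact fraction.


Step 1: At the KS point, (u1-d1)/r1 = (u2-d2)/r2 = t and u1+u2 = 65
Step 2: u1 = d1 + r1*t and u2 = d2 + r2*t, so (d1 + r1*t) + (d2 + r2*t) = 65
Step 3: t = (65 - 10 - 1)/(53 + 51) = 54/104 = 27/52
Step 4: u1 = d1 + r1*t = 10 + 53 * 27/52 = 1951/52
Step 5: (Check: u2 = d2 + r2*t = 1429/52; u1+u2 = 1951/52 + 1429/52 = 65, on the frontier.)

1951/52


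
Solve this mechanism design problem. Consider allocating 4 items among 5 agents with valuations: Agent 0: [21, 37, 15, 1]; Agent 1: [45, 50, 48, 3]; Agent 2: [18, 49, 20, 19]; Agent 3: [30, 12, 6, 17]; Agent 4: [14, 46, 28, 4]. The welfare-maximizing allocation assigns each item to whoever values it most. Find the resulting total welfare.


Step 1: For each item, find the maximum value among all agents.
Step 2: Item 0 -> Agent 1 (value 45)
Step 3: Item 1 -> Agent 1 (value 50)
Step 4: Item 2 -> Agent 1 (value 48)
Step 5: Item 3 -> Agent 2 (value 19)
Step 6: Total welfare = 45 + 50 + 48 + 19 = 162

162


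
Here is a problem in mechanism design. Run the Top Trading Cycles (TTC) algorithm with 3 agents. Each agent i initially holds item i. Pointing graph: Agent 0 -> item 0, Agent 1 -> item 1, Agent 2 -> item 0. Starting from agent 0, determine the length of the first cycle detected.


Step 1: Trace the pointer graph from agent 0: 0 -> 0
Step 2: A cycle is detected when we revisit agent 0
Step 3: The cycle is: 0 -> 0
Step 4: Cycle length = 1

1
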